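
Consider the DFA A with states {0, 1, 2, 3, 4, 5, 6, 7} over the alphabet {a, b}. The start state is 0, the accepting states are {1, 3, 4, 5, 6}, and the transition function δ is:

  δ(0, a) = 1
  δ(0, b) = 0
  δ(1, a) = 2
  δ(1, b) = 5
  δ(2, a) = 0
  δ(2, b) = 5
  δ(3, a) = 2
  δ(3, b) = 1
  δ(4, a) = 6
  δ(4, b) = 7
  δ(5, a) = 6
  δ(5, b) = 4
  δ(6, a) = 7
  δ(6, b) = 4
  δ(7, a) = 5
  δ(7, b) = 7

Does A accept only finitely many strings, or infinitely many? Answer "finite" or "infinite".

State 0 is reachable from the start and can reach an accepting state, and it lies on the cycle 0 → 0.
Traversing that cycle any number of times yields accepted strings of unbounded length, so the language is infinite.

infinite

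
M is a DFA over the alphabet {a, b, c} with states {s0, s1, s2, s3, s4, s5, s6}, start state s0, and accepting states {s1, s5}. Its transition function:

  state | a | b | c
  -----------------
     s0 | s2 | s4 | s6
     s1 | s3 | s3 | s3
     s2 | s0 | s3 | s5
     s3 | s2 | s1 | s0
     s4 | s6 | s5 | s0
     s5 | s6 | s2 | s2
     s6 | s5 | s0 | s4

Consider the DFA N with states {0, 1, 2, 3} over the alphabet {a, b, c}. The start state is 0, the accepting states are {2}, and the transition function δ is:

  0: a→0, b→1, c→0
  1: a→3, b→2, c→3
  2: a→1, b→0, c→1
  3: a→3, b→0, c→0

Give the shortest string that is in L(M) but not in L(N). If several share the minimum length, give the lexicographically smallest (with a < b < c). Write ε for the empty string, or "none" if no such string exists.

ac

The string ac is accepted by M but not by N.
No shorter string lies in the difference, and ac is the lexicographically first length-2 string in L(M) \ L(N).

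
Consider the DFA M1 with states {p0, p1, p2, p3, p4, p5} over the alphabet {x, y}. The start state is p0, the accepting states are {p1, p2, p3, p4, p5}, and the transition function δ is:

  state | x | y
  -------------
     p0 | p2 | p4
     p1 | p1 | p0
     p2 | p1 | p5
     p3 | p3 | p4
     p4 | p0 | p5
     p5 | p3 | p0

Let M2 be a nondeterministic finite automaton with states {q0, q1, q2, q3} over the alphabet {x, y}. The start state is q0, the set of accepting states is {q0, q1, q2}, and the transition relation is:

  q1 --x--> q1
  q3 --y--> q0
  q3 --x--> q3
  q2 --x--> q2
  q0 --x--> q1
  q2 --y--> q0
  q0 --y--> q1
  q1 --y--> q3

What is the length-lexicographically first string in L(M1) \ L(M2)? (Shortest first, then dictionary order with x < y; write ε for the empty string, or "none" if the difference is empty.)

The string xy is accepted by M1 but not by M2.
No shorter string lies in the difference, and xy is the lexicographically first length-2 string in L(M1) \ L(M2).

xy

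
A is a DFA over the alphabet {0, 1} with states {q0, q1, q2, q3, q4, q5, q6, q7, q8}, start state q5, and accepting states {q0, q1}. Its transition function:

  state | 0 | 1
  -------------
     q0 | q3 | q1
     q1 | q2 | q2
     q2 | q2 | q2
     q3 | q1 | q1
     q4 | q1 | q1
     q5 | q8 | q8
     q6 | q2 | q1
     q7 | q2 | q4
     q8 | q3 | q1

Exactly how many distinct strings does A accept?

The useful subgraph on states {q1, q3, q5, q8} is acyclic, so L(A) is finite; the longest accepting path visits 4 useful states, giving maximum string length 3.
Counting accepting paths from q5 by length: 2 of length 2, 4 of length 3. Total 6.

6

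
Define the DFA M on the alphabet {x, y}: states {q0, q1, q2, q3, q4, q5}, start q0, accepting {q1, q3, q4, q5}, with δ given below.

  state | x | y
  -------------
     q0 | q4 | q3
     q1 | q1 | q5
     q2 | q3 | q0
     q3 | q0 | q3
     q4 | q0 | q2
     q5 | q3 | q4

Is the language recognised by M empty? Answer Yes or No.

No

The string x is accepted: the run q0 → q4 ends in the accepting state q4.
Since at least one string is accepted, L(M) is not empty.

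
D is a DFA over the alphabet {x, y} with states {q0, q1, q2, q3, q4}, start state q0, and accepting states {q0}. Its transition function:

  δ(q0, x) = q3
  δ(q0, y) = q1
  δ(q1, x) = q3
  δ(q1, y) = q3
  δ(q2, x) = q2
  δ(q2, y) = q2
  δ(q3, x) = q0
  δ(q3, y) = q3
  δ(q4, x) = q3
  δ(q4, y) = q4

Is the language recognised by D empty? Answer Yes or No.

No

The empty string ε is accepted: the run q0 ends in the accepting state q0.
Since at least one string is accepted, L(D) is not empty.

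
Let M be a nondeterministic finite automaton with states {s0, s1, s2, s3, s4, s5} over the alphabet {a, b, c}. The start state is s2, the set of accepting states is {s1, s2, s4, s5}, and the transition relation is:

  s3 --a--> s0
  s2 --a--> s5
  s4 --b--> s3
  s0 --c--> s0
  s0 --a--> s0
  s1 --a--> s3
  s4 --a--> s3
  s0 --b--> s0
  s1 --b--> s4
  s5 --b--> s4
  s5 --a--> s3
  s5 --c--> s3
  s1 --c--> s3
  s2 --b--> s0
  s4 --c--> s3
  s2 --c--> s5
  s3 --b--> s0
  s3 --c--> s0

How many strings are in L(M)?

5

The useful subgraph on states {s2, s4, s5} is acyclic, so L(M) is finite; the longest accepting path visits 3 useful states, giving maximum string length 2.
Counting accepting paths from s2 by length: 1 of length 0, 2 of length 1, 2 of length 2. Total 5.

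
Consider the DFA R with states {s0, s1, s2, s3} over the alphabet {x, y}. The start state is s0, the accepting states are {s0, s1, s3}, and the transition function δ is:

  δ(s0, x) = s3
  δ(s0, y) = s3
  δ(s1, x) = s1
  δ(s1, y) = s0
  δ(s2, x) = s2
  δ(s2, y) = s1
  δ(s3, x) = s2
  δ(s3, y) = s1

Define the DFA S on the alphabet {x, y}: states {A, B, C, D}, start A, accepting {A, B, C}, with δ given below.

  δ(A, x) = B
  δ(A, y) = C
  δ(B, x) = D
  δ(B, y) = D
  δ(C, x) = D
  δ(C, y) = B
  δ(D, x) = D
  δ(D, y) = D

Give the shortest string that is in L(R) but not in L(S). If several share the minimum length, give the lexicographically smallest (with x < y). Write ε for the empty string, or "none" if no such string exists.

xy

The string xy is accepted by R but not by S.
No shorter string lies in the difference, and xy is the lexicographically first length-2 string in L(R) \ L(S).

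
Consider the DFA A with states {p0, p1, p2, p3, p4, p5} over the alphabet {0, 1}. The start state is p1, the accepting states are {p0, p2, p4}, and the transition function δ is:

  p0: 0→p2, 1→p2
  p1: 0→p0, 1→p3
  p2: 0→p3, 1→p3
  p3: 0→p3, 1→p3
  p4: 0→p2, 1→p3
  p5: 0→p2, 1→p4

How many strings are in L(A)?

3

The useful subgraph on states {p0, p1, p2} is acyclic, so L(A) is finite; the longest accepting path visits 3 useful states, giving maximum string length 2.
Counting accepting paths from p1 by length: 1 of length 1, 2 of length 2. Total 3.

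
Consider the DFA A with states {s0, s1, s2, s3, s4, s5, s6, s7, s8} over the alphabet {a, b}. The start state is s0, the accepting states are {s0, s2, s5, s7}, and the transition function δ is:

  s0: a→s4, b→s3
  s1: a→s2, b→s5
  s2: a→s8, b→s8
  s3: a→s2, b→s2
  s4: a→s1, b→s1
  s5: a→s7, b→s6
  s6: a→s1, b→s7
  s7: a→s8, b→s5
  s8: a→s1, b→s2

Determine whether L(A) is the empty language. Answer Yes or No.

The empty string ε is accepted: the run s0 ends in the accepting state s0.
Since at least one string is accepted, L(A) is not empty.

No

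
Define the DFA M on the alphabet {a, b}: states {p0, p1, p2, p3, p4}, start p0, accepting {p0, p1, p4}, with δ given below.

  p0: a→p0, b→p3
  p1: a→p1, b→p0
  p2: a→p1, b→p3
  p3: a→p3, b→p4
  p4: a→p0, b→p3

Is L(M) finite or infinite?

infinite

State p0 is reachable from the start and can reach an accepting state, and it lies on the cycle p0 → p0.
Traversing that cycle any number of times yields accepted strings of unbounded length, so the language is infinite.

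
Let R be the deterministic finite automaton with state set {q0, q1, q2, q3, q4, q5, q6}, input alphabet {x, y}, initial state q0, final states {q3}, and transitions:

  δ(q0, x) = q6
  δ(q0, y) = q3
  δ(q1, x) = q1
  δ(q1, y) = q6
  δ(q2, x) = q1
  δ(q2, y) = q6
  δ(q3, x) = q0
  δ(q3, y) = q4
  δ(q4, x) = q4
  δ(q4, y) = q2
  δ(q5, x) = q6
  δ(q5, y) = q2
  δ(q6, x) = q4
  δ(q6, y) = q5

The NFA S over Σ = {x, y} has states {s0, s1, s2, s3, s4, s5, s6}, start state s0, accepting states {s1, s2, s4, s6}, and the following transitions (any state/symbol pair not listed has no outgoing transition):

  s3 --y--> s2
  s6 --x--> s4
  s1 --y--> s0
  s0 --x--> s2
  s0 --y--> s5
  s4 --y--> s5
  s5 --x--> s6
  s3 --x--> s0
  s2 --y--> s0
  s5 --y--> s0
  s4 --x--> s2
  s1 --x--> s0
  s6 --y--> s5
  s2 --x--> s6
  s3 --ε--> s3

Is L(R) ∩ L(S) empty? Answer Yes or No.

Exploring the product automaton R × S from the start pair (q0, s0), following both machines on each input symbol, reaches 19 state pairs: (q0, s0), (q6, s2), (q3, s5), (q4, s6), (q5, s0), (q0, s6), (q4, s0), (q4, s4), (q2, s5), (q6, s4), (q4, s2), (q1, s6), (q6, s0), (q5, s5), (q2, s0), (q1, s4), (q6, s5), (q6, s6), (q1, s2).
R accepts in {q3} and S accepts in {s1, s2, s4, s6}; no reachable pair has both components accepting, so no string drives both machines to acceptance simultaneously and L(R) ∩ L(S) = ∅.
So no string is accepted by both, and the intersection is empty.

Yes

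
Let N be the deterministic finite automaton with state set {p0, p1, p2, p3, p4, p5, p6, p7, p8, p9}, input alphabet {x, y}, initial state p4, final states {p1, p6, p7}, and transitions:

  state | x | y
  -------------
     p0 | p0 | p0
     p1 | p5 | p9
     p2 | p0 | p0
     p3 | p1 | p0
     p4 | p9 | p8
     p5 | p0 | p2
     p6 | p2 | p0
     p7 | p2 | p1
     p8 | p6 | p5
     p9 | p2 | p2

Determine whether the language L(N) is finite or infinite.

finite

The useful states (reachable from p4 and able to reach an accepting state) are {p4, p6, p8}.
Restricted to these states the transition graph has no cycle, so every accepting path has bounded length and L is finite.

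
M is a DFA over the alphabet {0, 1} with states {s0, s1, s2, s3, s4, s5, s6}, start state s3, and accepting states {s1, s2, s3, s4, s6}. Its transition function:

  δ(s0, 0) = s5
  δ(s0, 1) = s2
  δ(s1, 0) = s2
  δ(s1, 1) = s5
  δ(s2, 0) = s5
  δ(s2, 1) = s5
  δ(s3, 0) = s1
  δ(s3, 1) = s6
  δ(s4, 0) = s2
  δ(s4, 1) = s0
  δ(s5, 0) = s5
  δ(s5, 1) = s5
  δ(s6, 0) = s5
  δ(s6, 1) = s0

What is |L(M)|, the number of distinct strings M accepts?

The useful subgraph on states {s0, s1, s2, s3, s6} is acyclic, so L(M) is finite; the longest accepting path visits 4 useful states, giving maximum string length 3.
Counting accepting paths from s3 by length: 1 of length 0, 2 of length 1, 1 of length 2, 1 of length 3. Total 5.

5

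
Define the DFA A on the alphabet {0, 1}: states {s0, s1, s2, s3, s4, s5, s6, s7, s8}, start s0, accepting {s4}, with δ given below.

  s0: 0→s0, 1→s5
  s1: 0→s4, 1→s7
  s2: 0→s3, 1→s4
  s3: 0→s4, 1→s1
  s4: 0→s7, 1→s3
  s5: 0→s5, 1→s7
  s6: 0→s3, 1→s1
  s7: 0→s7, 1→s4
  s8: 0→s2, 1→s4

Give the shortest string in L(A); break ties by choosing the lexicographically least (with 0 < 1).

A breadth-first search from s0 reaches an accepting state first via the path s0 → s5 → s7 → s4 on input 111.
No string of length < 3 is accepted (BFS exhausts all shorter strings without reaching an accepting state), and 111 is the lexicographically least accepting string of length 3.

111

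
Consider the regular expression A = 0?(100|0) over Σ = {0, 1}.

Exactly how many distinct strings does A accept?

4

The expression has no Kleene star, so L(A) is finite. Expanding the alternatives gives {0, 00, 100, 0100}.
That is 1 of length 1, 1 of length 2, 1 of length 3, 1 of length 4: 4 strings in all.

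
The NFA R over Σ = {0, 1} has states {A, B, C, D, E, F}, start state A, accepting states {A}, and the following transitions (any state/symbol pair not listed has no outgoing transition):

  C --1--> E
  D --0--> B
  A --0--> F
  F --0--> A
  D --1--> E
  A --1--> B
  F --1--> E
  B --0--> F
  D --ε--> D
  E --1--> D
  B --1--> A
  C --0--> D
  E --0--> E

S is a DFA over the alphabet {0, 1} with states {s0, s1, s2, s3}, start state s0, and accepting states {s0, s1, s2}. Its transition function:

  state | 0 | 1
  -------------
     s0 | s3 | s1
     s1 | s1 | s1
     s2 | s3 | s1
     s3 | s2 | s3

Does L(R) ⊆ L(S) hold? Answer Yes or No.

Yes

Exploring the product automaton R × S from the start pair (A, s0), following both machines on each input symbol, reaches 12 state pairs: (A, s0), (F, s3), (B, s1), (A, s2), (E, s3), (F, s1), (A, s1), (E, s2), (D, s3), (E, s1), (D, s1), (B, s2).
R accepts in {A} and S accepts in {s0, s1, s2}. The reachable pairs whose R-component is accepting are (A, s0), (A, s2), (A, s1); in each of them the S-component is accepting too, so the product for L(R) \ L(S) (R-component accepting, S-component rejecting) has no reachable accepting pair and the difference is empty.
Hence every string in L(R) is also in L(S).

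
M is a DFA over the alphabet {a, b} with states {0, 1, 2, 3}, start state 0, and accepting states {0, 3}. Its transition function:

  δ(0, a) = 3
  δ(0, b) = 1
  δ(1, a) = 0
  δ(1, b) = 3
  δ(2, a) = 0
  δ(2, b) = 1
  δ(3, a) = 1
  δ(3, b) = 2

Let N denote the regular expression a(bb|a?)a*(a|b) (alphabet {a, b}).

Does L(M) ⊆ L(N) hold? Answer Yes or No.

No

The empty string ε is in L(M) but not in L(N).
So L(M) ⊄ L(N).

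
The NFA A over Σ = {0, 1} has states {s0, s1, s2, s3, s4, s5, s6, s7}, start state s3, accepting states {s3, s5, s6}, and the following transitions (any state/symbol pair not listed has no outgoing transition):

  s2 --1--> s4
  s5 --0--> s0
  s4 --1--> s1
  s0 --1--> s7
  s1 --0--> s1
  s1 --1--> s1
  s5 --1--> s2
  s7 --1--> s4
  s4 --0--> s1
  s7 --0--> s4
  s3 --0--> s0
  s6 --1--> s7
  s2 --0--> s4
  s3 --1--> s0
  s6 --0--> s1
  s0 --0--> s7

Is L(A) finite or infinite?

The useful states (reachable from s3 and able to reach an accepting state) are {s3}.
Restricted to these states the transition graph has no cycle, so every accepting path has bounded length and L is finite.

finite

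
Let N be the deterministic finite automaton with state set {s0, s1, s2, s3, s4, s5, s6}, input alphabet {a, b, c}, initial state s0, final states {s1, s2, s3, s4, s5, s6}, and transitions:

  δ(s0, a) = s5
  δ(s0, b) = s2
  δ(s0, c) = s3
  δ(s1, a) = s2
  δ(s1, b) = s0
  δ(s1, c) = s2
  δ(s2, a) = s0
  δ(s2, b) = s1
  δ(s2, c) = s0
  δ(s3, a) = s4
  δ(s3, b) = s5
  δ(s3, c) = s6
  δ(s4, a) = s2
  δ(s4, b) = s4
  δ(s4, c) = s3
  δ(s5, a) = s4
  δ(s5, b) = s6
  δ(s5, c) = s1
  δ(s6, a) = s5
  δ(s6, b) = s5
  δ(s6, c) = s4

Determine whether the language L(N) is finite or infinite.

infinite

State s0 is reachable from the start and can reach an accepting state, and it lies on the cycle s0 → s2 → s0.
Traversing that cycle any number of times yields accepted strings of unbounded length, so the language is infinite.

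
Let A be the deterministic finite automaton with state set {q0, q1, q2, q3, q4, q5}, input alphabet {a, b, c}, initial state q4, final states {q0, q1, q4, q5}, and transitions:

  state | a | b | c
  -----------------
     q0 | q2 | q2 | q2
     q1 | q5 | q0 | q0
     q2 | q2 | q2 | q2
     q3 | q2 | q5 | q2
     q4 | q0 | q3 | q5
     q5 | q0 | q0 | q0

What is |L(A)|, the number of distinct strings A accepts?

The useful subgraph on states {q0, q3, q4, q5} is acyclic, so L(A) is finite; the longest accepting path visits 4 useful states, giving maximum string length 3.
Counting accepting paths from q4 by length: 1 of length 0, 2 of length 1, 4 of length 2, 3 of length 3. Total 10.

10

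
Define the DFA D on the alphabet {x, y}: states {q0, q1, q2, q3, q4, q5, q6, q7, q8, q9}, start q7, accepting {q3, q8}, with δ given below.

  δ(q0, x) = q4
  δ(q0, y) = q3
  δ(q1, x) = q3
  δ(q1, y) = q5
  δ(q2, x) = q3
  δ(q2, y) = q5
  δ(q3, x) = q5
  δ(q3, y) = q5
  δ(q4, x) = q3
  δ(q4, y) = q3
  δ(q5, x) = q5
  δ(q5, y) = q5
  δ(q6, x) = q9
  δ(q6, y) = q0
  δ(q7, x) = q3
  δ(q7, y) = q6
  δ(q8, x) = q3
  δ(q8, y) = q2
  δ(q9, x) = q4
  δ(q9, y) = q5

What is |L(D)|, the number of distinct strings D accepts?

6

The useful subgraph on states {q0, q3, q4, q6, q7, q9} is acyclic, so L(D) is finite; the longest accepting path visits 5 useful states, giving maximum string length 4.
Counting accepting paths from q7 by length: 1 of length 1, 1 of length 3, 4 of length 4. Total 6.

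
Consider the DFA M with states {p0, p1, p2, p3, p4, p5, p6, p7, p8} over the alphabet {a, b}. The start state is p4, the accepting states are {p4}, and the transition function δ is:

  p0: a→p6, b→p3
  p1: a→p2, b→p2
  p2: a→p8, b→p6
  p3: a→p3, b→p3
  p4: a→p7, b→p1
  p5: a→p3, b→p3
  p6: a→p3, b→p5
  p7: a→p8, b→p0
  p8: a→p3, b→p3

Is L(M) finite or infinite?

finite

The useful states (reachable from p4 and able to reach an accepting state) are {p4}.
Restricted to these states the transition graph has no cycle, so every accepting path has bounded length and L is finite.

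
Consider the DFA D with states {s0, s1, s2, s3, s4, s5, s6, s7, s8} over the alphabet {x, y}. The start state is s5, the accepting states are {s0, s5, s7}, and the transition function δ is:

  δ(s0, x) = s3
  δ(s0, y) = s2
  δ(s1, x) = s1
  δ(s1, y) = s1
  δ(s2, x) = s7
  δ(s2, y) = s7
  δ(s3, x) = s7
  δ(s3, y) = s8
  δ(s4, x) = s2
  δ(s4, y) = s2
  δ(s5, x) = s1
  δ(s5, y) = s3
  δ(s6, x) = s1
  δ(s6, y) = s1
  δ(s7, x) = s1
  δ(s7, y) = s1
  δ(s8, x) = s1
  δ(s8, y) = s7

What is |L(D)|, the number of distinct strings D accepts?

The useful subgraph on states {s3, s5, s7, s8} is acyclic, so L(D) is finite; the longest accepting path visits 4 useful states, giving maximum string length 3.
Counting accepting paths from s5 by length: 1 of length 0, 1 of length 2, 1 of length 3. Total 3.

3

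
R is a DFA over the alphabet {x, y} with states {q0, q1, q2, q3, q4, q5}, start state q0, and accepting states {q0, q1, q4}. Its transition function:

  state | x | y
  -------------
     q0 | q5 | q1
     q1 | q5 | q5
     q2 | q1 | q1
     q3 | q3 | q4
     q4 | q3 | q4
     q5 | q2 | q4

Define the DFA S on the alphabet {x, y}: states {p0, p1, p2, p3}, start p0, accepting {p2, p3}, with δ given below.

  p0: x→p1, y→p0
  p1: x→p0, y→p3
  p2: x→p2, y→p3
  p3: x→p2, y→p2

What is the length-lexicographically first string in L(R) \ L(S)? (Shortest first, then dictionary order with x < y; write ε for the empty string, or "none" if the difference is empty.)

ε

The empty string ε is accepted by R but not by S.
Since ε is the unique shortest string, it is the required witness.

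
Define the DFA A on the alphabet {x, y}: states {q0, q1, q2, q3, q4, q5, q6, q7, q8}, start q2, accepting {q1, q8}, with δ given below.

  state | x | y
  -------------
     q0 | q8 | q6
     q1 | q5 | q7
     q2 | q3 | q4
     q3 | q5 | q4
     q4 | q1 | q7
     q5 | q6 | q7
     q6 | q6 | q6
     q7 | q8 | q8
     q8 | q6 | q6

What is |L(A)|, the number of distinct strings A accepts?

16

The useful subgraph on states {q1, q2, q3, q4, q5, q7, q8} is acyclic, so L(A) is finite; the longest accepting path visits 7 useful states, giving maximum string length 6.
Counting accepting paths from q2 by length: 1 of length 2, 3 of length 3, 6 of length 4, 4 of length 5, 2 of length 6. Total 16.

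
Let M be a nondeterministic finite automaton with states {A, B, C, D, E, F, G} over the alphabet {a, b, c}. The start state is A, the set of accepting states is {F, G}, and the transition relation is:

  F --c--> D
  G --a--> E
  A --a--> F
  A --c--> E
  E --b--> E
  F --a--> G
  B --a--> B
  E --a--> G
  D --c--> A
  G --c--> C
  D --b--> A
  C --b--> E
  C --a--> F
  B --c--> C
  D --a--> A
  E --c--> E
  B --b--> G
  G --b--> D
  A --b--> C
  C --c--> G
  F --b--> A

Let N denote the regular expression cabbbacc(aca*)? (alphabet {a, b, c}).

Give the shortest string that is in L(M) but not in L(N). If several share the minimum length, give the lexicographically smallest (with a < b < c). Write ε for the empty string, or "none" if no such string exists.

The string a is accepted by M but not by N.
No shorter string lies in the difference, and a is the lexicographically first length-1 string in L(M) \ L(N).

a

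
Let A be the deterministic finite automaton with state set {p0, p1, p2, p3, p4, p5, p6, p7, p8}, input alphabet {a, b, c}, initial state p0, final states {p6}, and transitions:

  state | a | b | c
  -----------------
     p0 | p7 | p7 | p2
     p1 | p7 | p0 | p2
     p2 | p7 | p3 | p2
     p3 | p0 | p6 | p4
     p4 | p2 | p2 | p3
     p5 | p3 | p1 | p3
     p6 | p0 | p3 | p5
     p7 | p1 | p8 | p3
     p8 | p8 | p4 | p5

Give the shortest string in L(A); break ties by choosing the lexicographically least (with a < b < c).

A breadth-first search from p0 reaches an accepting state first via the path p0 → p7 → p3 → p6 on input acb.
No string of length < 3 is accepted (BFS exhausts all shorter strings without reaching an accepting state), and acb is the lexicographically least accepting string of length 3.

acb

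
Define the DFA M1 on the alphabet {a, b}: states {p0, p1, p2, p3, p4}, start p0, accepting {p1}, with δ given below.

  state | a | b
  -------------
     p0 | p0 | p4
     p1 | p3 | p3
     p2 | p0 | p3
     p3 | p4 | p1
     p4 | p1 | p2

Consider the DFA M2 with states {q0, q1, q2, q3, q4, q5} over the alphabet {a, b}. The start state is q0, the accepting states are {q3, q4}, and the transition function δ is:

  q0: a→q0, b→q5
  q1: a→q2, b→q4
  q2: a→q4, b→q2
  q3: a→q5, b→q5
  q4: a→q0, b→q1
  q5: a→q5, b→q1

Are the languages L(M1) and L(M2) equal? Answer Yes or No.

The string ba is accepted by M1 but rejected by M2.
So L(M1) ≠ L(M2).

No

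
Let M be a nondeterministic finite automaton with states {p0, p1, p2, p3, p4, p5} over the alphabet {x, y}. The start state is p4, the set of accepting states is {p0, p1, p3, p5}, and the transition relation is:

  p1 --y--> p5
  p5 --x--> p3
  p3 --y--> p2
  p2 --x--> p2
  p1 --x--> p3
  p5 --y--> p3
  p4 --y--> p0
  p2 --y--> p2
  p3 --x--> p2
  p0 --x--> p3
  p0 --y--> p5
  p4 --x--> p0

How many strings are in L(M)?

The useful subgraph on states {p0, p3, p4, p5} is acyclic, so L(M) is finite; the longest accepting path visits 4 useful states, giving maximum string length 3.
Counting accepting paths from p4 by length: 2 of length 1, 4 of length 2, 4 of length 3. Total 10.

10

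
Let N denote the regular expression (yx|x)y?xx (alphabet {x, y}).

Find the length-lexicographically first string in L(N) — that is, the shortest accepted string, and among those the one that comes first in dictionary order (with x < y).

xxx

By inspection of the expression, no string of length less than 3 matches, and xxx is the lexicographically first match of length 3.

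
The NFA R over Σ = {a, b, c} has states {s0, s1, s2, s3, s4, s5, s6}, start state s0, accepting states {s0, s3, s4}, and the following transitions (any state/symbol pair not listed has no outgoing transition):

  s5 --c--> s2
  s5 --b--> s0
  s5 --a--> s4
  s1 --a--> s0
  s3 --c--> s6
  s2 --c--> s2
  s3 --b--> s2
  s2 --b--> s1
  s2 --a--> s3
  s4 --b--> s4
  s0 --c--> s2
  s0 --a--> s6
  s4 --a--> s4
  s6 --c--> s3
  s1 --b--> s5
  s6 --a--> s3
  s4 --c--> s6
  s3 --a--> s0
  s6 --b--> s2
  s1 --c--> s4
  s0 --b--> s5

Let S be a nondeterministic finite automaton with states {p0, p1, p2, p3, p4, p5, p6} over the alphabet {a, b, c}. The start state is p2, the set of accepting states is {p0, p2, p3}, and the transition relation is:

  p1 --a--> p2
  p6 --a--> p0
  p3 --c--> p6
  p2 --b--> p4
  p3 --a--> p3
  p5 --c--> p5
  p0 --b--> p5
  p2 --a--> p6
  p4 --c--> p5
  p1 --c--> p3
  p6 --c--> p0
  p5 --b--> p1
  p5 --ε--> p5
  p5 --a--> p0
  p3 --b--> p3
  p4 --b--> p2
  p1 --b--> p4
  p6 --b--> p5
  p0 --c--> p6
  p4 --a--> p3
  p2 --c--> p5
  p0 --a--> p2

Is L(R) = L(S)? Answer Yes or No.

Exploring the product automaton R × S from the start pair (s0, p2), following both machines on each input symbol, reaches 7 state pairs: (s0, p2), (s6, p6), (s5, p4), (s2, p5), (s3, p0), (s4, p3), (s1, p1).
R accepts in {s0, s3, s4} and S accepts in {p0, p2, p3}. In every reachable pair the two components are either both accepting — (s0, p2), (s3, p0), (s4, p3) — or both non-accepting, so no string is accepted by exactly one of the machines: L(R) \ L(S) and L(S) \ L(R) are both empty.
Hence every string is accepted by R iff it is accepted by S, and the two languages coincide.

Yes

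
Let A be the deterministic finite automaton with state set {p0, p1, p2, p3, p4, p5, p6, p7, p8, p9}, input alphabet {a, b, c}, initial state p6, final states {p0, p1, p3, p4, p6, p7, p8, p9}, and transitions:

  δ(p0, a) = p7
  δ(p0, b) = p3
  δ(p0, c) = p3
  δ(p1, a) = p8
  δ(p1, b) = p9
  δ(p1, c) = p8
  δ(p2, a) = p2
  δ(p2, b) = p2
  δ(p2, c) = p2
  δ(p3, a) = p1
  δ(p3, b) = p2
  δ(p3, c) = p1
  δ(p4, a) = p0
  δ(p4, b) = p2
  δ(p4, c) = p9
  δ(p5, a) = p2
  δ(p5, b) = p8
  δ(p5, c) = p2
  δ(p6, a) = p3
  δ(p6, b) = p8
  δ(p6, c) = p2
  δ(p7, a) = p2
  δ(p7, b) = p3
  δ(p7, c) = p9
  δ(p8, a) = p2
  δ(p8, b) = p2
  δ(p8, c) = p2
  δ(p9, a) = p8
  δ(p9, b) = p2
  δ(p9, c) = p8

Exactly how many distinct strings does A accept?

15

The useful subgraph on states {p1, p3, p6, p8, p9} is acyclic, so L(A) is finite; the longest accepting path visits 5 useful states, giving maximum string length 4.
Counting accepting paths from p6 by length: 1 of length 0, 2 of length 1, 2 of length 2, 6 of length 3, 4 of length 4. Total 15.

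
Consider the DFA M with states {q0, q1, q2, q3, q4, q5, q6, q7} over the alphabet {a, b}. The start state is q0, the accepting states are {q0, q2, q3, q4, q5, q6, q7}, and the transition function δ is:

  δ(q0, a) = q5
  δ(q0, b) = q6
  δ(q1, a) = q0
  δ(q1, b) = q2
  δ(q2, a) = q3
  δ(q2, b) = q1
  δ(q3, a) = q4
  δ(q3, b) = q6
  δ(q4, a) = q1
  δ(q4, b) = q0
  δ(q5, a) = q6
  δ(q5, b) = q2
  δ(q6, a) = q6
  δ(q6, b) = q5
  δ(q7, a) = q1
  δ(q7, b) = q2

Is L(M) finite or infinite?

infinite

State q0 is reachable from the start and can reach an accepting state, and it lies on the cycle q0 → q5 → q2 → q1 → q0.
Traversing that cycle any number of times yields accepted strings of unbounded length, so the language is infinite.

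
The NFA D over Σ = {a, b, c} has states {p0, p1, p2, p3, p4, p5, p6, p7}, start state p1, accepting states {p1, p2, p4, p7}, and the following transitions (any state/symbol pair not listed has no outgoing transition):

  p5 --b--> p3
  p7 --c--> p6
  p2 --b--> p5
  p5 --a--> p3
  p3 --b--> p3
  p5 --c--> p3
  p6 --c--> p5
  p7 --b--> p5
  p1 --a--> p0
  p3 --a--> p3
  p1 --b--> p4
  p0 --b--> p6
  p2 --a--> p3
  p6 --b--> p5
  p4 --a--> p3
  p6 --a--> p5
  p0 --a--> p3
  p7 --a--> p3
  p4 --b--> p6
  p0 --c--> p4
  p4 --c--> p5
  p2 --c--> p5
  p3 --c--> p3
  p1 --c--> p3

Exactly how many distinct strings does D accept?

3

The useful subgraph on states {p0, p1, p4} is acyclic, so L(D) is finite; the longest accepting path visits 3 useful states, giving maximum string length 2.
Counting accepting paths from p1 by length: 1 of length 0, 1 of length 1, 1 of length 2. Total 3.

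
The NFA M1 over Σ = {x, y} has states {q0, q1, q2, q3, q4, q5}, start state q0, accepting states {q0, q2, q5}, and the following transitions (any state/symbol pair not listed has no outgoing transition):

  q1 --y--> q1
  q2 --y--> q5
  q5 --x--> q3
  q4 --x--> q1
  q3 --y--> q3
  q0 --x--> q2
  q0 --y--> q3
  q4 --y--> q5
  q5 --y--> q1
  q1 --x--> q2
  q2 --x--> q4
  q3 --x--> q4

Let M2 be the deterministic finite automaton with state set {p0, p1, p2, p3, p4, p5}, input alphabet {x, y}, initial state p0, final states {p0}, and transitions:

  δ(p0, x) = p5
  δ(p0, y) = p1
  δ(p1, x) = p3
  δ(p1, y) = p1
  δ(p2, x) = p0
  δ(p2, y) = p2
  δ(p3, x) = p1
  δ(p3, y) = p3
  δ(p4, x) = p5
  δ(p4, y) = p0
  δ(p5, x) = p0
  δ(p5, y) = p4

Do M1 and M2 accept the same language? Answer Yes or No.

The string x is accepted by M1 but rejected by M2.
So L(M1) ≠ L(M2).

No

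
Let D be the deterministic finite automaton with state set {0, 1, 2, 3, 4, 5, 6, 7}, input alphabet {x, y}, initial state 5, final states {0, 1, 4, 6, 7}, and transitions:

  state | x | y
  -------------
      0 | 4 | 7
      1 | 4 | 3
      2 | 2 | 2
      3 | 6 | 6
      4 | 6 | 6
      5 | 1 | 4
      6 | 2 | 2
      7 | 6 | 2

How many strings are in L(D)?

9

The useful subgraph on states {1, 3, 4, 5, 6} is acyclic, so L(D) is finite; the longest accepting path visits 4 useful states, giving maximum string length 3.
Counting accepting paths from 5 by length: 2 of length 1, 3 of length 2, 4 of length 3. Total 9.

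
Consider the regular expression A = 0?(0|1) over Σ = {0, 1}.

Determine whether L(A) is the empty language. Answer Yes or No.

The string 0 matches the expression, so it belongs to L(A).
Since L(A) contains at least one string, it is not empty.

No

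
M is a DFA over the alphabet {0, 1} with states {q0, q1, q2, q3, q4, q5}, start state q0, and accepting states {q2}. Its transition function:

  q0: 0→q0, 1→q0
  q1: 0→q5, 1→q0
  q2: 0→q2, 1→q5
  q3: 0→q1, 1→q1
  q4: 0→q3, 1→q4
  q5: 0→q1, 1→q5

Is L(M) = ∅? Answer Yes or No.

The states reachable from the start state are {q0}.
None of the accepting states {q2} is reachable, so no string is accepted and L(M) = ∅.

Yes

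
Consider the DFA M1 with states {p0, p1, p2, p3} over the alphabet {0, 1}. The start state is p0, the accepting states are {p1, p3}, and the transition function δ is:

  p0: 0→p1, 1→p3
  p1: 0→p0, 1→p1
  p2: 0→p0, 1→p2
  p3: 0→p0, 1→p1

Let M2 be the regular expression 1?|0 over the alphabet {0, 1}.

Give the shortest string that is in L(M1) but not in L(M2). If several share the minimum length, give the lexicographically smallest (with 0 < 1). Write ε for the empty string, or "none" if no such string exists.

01

The string 01 is accepted by M1 but not by M2.
No shorter string lies in the difference, and 01 is the lexicographically first length-2 string in L(M1) \ L(M2).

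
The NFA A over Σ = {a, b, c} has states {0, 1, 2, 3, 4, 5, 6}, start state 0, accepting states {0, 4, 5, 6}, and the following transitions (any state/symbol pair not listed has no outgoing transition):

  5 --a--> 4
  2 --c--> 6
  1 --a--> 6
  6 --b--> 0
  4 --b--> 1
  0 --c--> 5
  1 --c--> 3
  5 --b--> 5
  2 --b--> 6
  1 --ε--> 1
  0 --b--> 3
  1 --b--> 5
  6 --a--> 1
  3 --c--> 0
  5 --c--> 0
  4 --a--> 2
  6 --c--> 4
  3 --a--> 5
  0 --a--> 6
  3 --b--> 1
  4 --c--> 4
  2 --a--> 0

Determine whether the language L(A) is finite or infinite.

infinite

State 0 is reachable from the start and can reach an accepting state, and it lies on the cycle 0 → 3 → 0.
Traversing that cycle any number of times yields accepted strings of unbounded length, so the language is infinite.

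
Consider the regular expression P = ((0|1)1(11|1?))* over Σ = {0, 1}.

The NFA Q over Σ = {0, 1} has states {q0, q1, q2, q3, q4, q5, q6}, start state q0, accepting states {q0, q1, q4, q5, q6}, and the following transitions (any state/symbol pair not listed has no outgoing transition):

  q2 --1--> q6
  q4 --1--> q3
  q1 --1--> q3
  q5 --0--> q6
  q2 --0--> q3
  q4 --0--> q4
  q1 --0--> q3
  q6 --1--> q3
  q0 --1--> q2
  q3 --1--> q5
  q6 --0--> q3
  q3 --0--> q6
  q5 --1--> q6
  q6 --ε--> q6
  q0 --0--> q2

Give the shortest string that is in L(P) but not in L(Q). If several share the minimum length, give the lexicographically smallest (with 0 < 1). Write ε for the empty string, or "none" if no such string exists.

011

The string 011 is accepted by P but not by Q.
No shorter string lies in the difference, and 011 is the lexicographically first length-3 string in L(P) \ L(Q).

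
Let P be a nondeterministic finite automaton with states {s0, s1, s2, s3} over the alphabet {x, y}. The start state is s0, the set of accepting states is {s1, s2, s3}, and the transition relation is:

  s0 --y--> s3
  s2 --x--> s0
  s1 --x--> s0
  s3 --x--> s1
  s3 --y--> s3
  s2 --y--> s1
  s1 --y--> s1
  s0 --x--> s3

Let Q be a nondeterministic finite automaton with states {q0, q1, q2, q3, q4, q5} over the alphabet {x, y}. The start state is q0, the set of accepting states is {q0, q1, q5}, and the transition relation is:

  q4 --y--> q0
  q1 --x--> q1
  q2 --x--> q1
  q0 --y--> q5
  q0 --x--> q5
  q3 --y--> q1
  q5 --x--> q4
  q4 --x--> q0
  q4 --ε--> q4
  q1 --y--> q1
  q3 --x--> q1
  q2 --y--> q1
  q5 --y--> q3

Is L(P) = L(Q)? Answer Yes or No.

The string xx is accepted by P but rejected by Q.
So L(P) ≠ L(Q).

No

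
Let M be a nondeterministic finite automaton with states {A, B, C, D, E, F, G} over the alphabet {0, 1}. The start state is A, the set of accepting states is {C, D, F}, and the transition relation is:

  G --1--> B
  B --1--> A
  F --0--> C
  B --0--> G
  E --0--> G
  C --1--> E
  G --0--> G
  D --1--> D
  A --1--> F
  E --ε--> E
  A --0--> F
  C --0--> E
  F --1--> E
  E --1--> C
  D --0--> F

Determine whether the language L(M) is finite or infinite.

State C is reachable from the start and can reach an accepting state, and it lies on the cycle C → E → C.
Traversing that cycle any number of times yields accepted strings of unbounded length, so the language is infinite.

infinite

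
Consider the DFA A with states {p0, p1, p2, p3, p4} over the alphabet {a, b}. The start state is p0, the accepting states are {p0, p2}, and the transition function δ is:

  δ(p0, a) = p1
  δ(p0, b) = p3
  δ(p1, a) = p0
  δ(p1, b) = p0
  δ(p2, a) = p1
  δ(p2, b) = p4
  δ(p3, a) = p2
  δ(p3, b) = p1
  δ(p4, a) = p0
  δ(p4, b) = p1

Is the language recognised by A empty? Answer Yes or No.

The empty string ε is accepted: the run p0 ends in the accepting state p0.
Since at least one string is accepted, L(A) is not empty.

No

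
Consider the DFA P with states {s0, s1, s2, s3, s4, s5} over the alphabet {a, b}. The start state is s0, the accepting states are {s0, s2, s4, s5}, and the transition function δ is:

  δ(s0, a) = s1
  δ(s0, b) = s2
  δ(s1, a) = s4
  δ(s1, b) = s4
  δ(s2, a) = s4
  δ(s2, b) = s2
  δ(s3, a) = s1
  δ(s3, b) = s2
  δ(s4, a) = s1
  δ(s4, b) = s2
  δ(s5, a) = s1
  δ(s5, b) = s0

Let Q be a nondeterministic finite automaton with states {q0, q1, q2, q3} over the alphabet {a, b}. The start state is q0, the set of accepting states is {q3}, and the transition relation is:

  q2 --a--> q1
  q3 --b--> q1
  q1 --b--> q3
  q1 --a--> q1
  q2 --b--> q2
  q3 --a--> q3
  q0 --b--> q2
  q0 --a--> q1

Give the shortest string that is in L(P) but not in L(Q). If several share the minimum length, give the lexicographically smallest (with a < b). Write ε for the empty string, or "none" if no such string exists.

The empty string ε is accepted by P but not by Q.
Since ε is the unique shortest string, it is the required witness.

ε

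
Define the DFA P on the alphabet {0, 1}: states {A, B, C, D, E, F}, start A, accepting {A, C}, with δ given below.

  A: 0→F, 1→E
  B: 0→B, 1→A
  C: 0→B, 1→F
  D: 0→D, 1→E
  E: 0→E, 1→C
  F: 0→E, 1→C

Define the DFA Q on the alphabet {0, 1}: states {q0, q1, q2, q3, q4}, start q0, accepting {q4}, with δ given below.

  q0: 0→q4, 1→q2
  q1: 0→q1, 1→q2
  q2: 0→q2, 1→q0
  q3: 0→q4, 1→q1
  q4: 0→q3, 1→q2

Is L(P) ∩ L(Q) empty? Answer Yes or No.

Exploring the product automaton P × Q from the start pair (A, q0), following both machines on each input symbol, reaches 19 state pairs: (A, q0), (F, q4), (E, q2), (E, q3), (C, q2), (C, q0), (E, q4), (C, q1), (B, q2), (F, q0), (B, q4), (F, q2), (B, q1), (B, q3), (A, q2), (A, q1), (E, q0), (F, q1), (E, q1).
P accepts in {A, C} and Q accepts in {q4}; no reachable pair has both components accepting, so no string drives both machines to acceptance simultaneously and L(P) ∩ L(Q) = ∅.
So no string is accepted by both, and the intersection is empty.

Yes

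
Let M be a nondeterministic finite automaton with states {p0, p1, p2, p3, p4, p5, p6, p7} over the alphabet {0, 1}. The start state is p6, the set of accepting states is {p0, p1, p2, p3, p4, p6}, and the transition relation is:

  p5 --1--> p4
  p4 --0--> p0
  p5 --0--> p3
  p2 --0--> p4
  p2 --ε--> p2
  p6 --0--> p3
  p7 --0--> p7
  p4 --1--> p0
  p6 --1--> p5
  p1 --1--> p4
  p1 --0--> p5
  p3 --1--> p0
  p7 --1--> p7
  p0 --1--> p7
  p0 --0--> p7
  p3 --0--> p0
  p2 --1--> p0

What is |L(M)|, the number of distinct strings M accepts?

10

The useful subgraph on states {p0, p3, p4, p5, p6} is acyclic, so L(M) is finite; the longest accepting path visits 4 useful states, giving maximum string length 3.
Counting accepting paths from p6 by length: 1 of length 0, 1 of length 1, 4 of length 2, 4 of length 3. Total 10.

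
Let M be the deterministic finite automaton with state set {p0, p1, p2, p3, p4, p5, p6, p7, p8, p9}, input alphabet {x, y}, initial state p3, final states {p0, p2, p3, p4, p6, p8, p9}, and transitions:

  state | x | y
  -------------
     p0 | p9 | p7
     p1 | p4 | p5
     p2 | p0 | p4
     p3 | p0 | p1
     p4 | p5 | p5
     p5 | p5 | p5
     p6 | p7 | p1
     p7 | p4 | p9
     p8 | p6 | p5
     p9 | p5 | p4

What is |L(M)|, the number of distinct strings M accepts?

The useful subgraph on states {p0, p1, p3, p4, p7, p9} is acyclic, so L(M) is finite; the longest accepting path visits 5 useful states, giving maximum string length 4.
Counting accepting paths from p3 by length: 1 of length 0, 1 of length 1, 2 of length 2, 3 of length 3, 1 of length 4. Total 8.

8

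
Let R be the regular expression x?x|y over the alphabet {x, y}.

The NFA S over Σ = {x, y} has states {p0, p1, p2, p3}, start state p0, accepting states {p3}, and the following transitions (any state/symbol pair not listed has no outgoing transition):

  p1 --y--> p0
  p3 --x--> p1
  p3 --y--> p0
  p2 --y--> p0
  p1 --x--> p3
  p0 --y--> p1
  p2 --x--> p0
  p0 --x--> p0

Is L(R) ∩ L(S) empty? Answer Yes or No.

Converting the expression R to a DFA (subset construction, then merging equivalent states) gives the minimal DFA with states {r0, r1, r2, r3}, start state r0, accepting states {r1, r2} and transitions r0: x→r1, y→r2; r1: x→r2, y→r3; r2: x→r3, y→r3; r3: x→r3, y→r3.
Exploring the product automaton R × S from the start pair (r0, p0), following both machines on each input symbol, reaches 7 state pairs: (r0, p0), (r1, p0), (r2, p1), (r2, p0), (r3, p1), (r3, p3), (r3, p0).
R accepts in {r1, r2} and S accepts in {p3}; no reachable pair has both components accepting, so no string drives both machines to acceptance simultaneously and L(R) ∩ L(S) = ∅.
So no string is accepted by both, and the intersection is empty.

Yes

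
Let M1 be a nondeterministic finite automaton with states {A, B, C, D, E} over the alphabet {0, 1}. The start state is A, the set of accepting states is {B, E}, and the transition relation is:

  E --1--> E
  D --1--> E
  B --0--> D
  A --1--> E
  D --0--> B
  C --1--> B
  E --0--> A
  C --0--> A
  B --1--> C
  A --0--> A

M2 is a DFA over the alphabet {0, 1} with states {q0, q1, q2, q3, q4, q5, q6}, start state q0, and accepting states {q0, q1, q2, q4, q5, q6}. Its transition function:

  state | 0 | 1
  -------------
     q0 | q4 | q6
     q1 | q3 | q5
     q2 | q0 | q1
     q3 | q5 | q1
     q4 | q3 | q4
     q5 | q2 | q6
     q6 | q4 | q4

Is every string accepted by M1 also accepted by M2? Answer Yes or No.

Yes

Exploring the product automaton M1 × M2 from the start pair (A, q0), following both machines on each input symbol, reaches 9 state pairs: (A, q0), (A, q4), (E, q6), (A, q3), (E, q4), (A, q5), (E, q1), (A, q2), (E, q5).
M1 accepts in {B, E} and M2 accepts in {q0, q1, q2, q4, q5, q6}. The reachable pairs whose M1-component is accepting are (E, q6), (E, q4), (E, q1), (E, q5); in each of them the M2-component is accepting too, so the product for L(M1) \ L(M2) (M1-component accepting, M2-component rejecting) has no reachable accepting pair and the difference is empty.
Hence every string in L(M1) is also in L(M2).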